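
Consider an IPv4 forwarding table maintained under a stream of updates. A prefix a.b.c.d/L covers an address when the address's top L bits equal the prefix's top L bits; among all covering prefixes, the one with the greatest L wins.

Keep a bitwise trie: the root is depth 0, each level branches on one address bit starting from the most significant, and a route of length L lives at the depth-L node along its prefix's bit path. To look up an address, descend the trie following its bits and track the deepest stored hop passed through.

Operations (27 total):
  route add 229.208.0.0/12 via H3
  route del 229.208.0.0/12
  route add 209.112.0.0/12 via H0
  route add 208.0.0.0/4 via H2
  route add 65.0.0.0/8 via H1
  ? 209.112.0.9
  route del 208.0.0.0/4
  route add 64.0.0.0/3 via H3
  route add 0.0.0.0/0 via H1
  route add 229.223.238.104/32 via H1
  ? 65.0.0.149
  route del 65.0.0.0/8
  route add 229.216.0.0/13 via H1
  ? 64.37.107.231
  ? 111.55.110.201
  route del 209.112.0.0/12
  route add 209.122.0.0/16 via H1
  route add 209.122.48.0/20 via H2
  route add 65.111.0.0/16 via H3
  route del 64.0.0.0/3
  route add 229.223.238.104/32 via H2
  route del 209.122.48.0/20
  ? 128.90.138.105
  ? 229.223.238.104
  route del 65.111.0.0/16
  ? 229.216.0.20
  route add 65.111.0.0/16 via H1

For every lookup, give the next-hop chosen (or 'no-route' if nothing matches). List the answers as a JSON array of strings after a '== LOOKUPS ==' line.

Trace:
  + 229.208.0.0/12 (H3) depth=12
  del 229.208.0.0/12 (clear depth 12)
  + 209.112.0.0/12 (H0) depth=12
  + 208.0.0.0/4 (H2) depth=4
  + 65.0.0.0/8 (H1) depth=8
  ? 209.112.0.9  path d0:-→d1:-→d2:-→d3:-→d4:H2→d5:-→d6:-→d7:-→d8:-→d9:-→d10:-→d11:-→d12:H0  best=H0
  del 208.0.0.0/4 (clear depth 4)
  + 64.0.0.0/3 (H3) depth=3
  + 0.0.0.0/0 (H1) depth=0
  + 229.223.238.104/32 (H1) depth=32
  ? 65.0.0.149  path d0:H1→d1:-→d2:-→d3:H3→d4:-→d5:-→d6:-→d7:-→d8:H1  best=H1
  del 65.0.0.0/8 (clear depth 8)
  + 229.216.0.0/13 (H1) depth=13
  ? 64.37.107.231  path d0:H1→d1:-→d2:-→d3:H3→d4:-→d5:-→d6:-→d7:-  best=H3
  ? 111.55.110.201  path d0:H1→d1:-→d2:-  best=H1
  del 209.112.0.0/12 (clear depth 12)
  + 209.122.0.0/16 (H1) depth=16
  + 209.122.48.0/20 (H2) depth=20
  + 65.111.0.0/16 (H3) depth=16
  del 64.0.0.0/3 (clear depth 3)
  + 229.223.238.104/32 (H2) depth=32
  del 209.122.48.0/20 (clear depth 20)
  ? 128.90.138.105  path d0:H1→d1:-  best=H1
  ? 229.223.238.104  path d0:H1→d1:-→d2:-→d3:-→d4:-→d5:-→d6:-→d7:-→d8:-→d9:-→d10:-→d11:-→d12:-→d13:H1→d14:-→d15:-→d16:-→d17:-→d18:-→d19:-→d20:-→d21:-→d22:-→d23:-→d24:-→d25:-→d26:-→d27:-→d28:-→d29:-→d30:-→d31:-→d32:H2  best=H2
  del 65.111.0.0/16 (clear depth 16)
  ? 229.216.0.20  path d0:H1→d1:-→d2:-→d3:-→d4:-→d5:-→d6:-→d7:-→d8:-→d9:-→d10:-→d11:-→d12:-→d13:H1  best=H1
  + 65.111.0.0/16 (H1) depth=16

== LOOKUPS ==
["H0","H1","H3","H1","H1","H2","H1"]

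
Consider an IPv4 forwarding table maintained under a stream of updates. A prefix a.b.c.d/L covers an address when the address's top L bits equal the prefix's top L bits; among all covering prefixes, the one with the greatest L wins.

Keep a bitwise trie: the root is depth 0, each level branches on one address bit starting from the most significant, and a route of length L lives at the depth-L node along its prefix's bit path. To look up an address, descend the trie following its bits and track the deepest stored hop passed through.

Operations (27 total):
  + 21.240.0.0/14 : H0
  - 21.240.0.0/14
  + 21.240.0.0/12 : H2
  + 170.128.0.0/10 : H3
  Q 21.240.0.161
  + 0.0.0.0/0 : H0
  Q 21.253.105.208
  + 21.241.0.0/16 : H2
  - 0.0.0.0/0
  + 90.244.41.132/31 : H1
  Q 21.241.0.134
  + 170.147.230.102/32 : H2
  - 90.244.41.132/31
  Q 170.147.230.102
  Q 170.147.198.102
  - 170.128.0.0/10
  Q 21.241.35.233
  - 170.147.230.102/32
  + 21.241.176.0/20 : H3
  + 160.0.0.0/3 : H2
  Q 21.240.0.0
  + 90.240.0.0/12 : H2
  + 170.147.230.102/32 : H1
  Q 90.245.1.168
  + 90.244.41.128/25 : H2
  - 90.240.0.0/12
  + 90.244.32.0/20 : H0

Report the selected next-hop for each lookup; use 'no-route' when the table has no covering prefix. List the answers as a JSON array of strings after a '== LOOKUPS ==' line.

Process each operation:
  add 21.240.0.0/14 -> H0 at depth 14
  - 21.240.0.0/14 clear@14
  add 21.240.0.0/12 -> H2 at depth 12
  add 170.128.0.0/10 -> H3 at depth 10
  Q 21.240.0.161: descend 00010101111100 ; hops seen [H2] ; pick H2
  add 0.0.0.0/0 -> H0 at depth 0
  Q 21.253.105.208: descend 000101011111 ; hops seen [H0,H2] ; pick H2
  add 21.241.0.0/16 -> H2 at depth 16
  - 0.0.0.0/0 clear@0
  add 90.244.41.132/31 -> H1 at depth 31
  Q 21.241.0.134: descend 0001010111110001 ; hops seen [H2,H2] ; pick H2
  add 170.147.230.102/32 -> H2 at depth 32
  - 90.244.41.132/31 clear@31
  Q 170.147.230.102: descend 10101010100100111110011001100110 ; hops seen [H3,H2] ; pick H2
  Q 170.147.198.102: descend 101010101001001111 ; hops seen [H3] ; pick H3
  - 170.128.0.0/10 clear@10
  Q 21.241.35.233: descend 0001010111110001 ; hops seen [H2,H2] ; pick H2
  - 170.147.230.102/32 clear@32
  add 21.241.176.0/20 -> H3 at depth 20
  add 160.0.0.0/3 -> H2 at depth 3
  Q 21.240.0.0: descend 000101011111000 ; hops seen [H2] ; pick H2
  add 90.240.0.0/12 -> H2 at depth 12
  add 170.147.230.102/32 -> H1 at depth 32
  Q 90.245.1.168: descend 010110101111010 ; hops seen [H2] ; pick H2
  add 90.244.41.128/25 -> H2 at depth 25
  - 90.240.0.0/12 clear@12
  add 90.244.32.0/20 -> H0 at depth 20

== LOOKUPS ==
["H2","H2","H2","H2","H3","H2","H2","H2"]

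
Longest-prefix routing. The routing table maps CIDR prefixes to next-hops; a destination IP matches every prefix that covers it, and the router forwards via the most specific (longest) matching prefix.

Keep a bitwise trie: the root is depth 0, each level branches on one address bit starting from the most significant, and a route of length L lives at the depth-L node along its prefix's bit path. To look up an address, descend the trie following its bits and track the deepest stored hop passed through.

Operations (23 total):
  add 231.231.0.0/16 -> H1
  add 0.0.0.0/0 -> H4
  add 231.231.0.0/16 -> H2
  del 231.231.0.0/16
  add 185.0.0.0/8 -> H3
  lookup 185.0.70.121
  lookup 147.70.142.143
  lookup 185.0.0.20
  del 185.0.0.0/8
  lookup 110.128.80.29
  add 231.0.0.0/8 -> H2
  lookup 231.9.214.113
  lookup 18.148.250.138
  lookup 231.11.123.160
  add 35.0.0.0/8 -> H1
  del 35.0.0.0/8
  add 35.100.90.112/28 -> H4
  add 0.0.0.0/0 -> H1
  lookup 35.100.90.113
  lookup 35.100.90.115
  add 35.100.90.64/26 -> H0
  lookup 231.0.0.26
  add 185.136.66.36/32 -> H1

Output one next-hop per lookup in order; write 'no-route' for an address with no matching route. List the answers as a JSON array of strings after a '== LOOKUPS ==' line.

Apply in order:
  add 231.231.0.0/16 -> H1 at depth 16
  add 0.0.0.0/0 -> H4 at depth 0
  add 231.231.0.0/16 -> H2 at depth 16
  del 231.231.0.0/16 (clear depth 16)
  add 185.0.0.0/8 -> H3 at depth 8
  lookup 185.0.70.121: bits 10111001 walk d0:H4→d1:-→d2:-→d3:-→d4:-→d5:-→d6:-→d7:-→d8:H3 -> H3
  lookup 147.70.142.143: bits 10 walk d0:H4→d1:-→d2:- -> H4
  lookup 185.0.0.20: bits 10111001 walk d0:H4→d1:-→d2:-→d3:-→d4:-→d5:-→d6:-→d7:-→d8:H3 -> H3
  del 185.0.0.0/8 (clear depth 8)
  lookup 110.128.80.29: bits ε walk d0:H4 -> H4
  add 231.0.0.0/8 -> H2 at depth 8
  lookup 231.9.214.113: bits 11100111 walk d0:H4→d1:-→d2:-→d3:-→d4:-→d5:-→d6:-→d7:-→d8:H2 -> H2
  lookup 18.148.250.138: bits ε walk d0:H4 -> H4
  lookup 231.11.123.160: bits 11100111 walk d0:H4→d1:-→d2:-→d3:-→d4:-→d5:-→d6:-→d7:-→d8:H2 -> H2
  add 35.0.0.0/8 -> H1 at depth 8
  del 35.0.0.0/8 (clear depth 8)
  add 35.100.90.112/28 -> H4 at depth 28
  add 0.0.0.0/0 -> H1 at depth 0
  lookup 35.100.90.113: bits 0010001101100100010110100111 walk d0:H1→d1:-→d2:-→d3:-→d4:-→d5:-→d6:-→d7:-→d8:-→d9:-→d10:-→d11:-→d12:-→d13:-→d14:-→d15:-→d16:-→d17:-→d18:-→d19:-→d20:-→d21:-→d22:-→d23:-→d24:-→d25:-→d26:-→d27:-→d28:H4 -> H4
  lookup 35.100.90.115: bits 0010001101100100010110100111 walk d0:H1→d1:-→d2:-→d3:-→d4:-→d5:-→d6:-→d7:-→d8:-→d9:-→d10:-→d11:-→d12:-→d13:-→d14:-→d15:-→d16:-→d17:-→d18:-→d19:-→d20:-→d21:-→d22:-→d23:-→d24:-→d25:-→d26:-→d27:-→d28:H4 -> H4
  add 35.100.90.64/26 -> H0 at depth 26
  lookup 231.0.0.26: bits 11100111 walk d0:H1→d1:-→d2:-→d3:-→d4:-→d5:-→d6:-→d7:-→d8:H2 -> H2
  add 185.136.66.36/32 -> H1 at depth 32

== LOOKUPS ==
["H3","H4","H3","H4","H2","H4","H2","H4","H4","H2"]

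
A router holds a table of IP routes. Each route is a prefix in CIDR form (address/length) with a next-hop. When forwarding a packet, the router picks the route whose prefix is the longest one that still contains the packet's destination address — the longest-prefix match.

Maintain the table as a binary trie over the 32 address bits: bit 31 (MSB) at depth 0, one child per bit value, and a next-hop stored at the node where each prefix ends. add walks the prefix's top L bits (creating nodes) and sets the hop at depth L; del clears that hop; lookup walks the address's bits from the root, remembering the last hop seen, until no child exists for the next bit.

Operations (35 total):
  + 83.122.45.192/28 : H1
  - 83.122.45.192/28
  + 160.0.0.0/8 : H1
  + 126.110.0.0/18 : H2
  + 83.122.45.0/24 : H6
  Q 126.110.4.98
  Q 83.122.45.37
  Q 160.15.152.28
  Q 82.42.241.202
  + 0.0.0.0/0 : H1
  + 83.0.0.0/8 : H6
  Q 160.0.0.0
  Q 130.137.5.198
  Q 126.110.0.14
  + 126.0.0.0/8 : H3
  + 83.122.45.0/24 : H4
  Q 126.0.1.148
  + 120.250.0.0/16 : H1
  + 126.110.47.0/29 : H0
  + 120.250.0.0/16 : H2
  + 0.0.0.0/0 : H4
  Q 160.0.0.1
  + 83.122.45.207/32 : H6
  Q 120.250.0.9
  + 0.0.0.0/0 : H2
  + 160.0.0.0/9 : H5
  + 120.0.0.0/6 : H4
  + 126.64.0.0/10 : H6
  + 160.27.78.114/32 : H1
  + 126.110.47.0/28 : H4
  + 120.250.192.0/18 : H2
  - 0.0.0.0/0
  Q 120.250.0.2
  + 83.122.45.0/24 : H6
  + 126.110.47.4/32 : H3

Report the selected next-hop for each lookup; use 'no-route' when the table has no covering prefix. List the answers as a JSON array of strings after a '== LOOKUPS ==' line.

Process each operation:
  + 83.122.45.192/28 (H1) depth=28
  del 83.122.45.192/28 (clear depth 28)
  + 160.0.0.0/8 (H1) depth=8
  + 126.110.0.0/18 (H2) depth=18
  + 83.122.45.0/24 (H6) depth=24
  lookup 126.110.4.98: bits 011111100110111000 walk d0:-→d1:-→d2:-→d3:-→d4:-→d5:-→d6:-→d7:-→d8:-→d9:-→d10:-→d11:-→d12:-→d13:-→d14:-→d15:-→d16:-→d17:-→d18:H2 -> H2
  lookup 83.122.45.37: bits 010100110111101000101101 walk d0:-→d1:-→d2:-→d3:-→d4:-→d5:-→d6:-→d7:-→d8:-→d9:-→d10:-→d11:-→d12:-→d13:-→d14:-→d15:-→d16:-→d17:-→d18:-→d19:-→d20:-→d21:-→d22:-→d23:-→d24:H6 -> H6
  lookup 160.15.152.28: bits 10100000 walk d0:-→d1:-→d2:-→d3:-→d4:-→d5:-→d6:-→d7:-→d8:H1 -> H1
  lookup 82.42.241.202: bits 0101001 walk d0:-→d1:-→d2:-→d3:-→d4:-→d5:-→d6:-→d7:- -> no-route
  + 0.0.0.0/0 (H1) depth=0
  + 83.0.0.0/8 (H6) depth=8
  lookup 160.0.0.0: bits 10100000 walk d0:H1→d1:-→d2:-→d3:-→d4:-→d5:-→d6:-→d7:-→d8:H1 -> H1
  lookup 130.137.5.198: bits 10 walk d0:H1→d1:-→d2:- -> H1
  lookup 126.110.0.14: bits 011111100110111000 walk d0:H1→d1:-→d2:-→d3:-→d4:-→d5:-→d6:-→d7:-→d8:-→d9:-→d10:-→d11:-→d12:-→d13:-→d14:-→d15:-→d16:-→d17:-→d18:H2 -> H2
  + 126.0.0.0/8 (H3) depth=8
  + 83.122.45.0/24 (H4) depth=24
  lookup 126.0.1.148: bits 011111100 walk d0:H1→d1:-→d2:-→d3:-→d4:-→d5:-→d6:-→d7:-→d8:H3→d9:- -> H3
  + 120.250.0.0/16 (H1) depth=16
  + 126.110.47.0/29 (H0) depth=29
  + 120.250.0.0/16 (H2) depth=16
  + 0.0.0.0/0 (H4) depth=0
  lookup 160.0.0.1: bits 10100000 walk d0:H4→d1:-→d2:-→d3:-→d4:-→d5:-→d6:-→d7:-→d8:H1 -> H1
  + 83.122.45.207/32 (H6) depth=32
  lookup 120.250.0.9: bits 0111100011111010 walk d0:H4→d1:-→d2:-→d3:-→d4:-→d5:-→d6:-→d7:-→d8:-→d9:-→d10:-→d11:-→d12:-→d13:-→d14:-→d15:-→d16:H2 -> H2
  + 0.0.0.0/0 (H2) depth=0
  + 160.0.0.0/9 (H5) depth=9
  + 120.0.0.0/6 (H4) depth=6
  + 126.64.0.0/10 (H6) depth=10
  + 160.27.78.114/32 (H1) depth=32
  + 126.110.47.0/28 (H4) depth=28
  + 120.250.192.0/18 (H2) depth=18
  del 0.0.0.0/0 (clear depth 0)
  lookup 120.250.0.2: bits 0111100011111010 walk d0:-→d1:-→d2:-→d3:-→d4:-→d5:-→d6:H4→d7:-→d8:-→d9:-→d10:-→d11:-→d12:-→d13:-→d14:-→d15:-→d16:H2 -> H2
  + 83.122.45.0/24 (H6) depth=24
  + 126.110.47.4/32 (H3) depth=32

== LOOKUPS ==
["H2","H6","H1","no-route","H1","H1","H2","H3","H1","H2","H2"]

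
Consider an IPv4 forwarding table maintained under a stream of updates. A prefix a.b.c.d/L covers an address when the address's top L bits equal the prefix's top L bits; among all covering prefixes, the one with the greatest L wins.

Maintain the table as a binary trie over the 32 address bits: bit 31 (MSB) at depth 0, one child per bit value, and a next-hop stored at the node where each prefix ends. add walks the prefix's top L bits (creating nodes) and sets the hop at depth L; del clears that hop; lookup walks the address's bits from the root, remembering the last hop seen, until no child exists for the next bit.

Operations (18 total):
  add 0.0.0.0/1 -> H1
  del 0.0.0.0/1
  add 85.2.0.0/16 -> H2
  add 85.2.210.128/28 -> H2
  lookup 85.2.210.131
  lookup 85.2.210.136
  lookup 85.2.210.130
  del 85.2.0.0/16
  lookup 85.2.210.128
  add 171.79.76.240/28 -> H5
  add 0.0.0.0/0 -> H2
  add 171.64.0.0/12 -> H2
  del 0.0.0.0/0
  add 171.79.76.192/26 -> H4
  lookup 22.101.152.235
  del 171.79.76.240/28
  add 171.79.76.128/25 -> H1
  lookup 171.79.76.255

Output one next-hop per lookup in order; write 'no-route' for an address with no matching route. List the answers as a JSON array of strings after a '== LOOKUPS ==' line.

Apply in order:
  + 0.0.0.0/1 (H1) depth=1
  del 0.0.0.0/1 (clear depth 1)
  + 85.2.0.0/16 (H2) depth=16
  + 85.2.210.128/28 (H2) depth=28
  Q 85.2.210.131: descend 0101010100000010110100101000 ; hops seen [H2,H2] ; pick H2
  Q 85.2.210.136: descend 0101010100000010110100101000 ; hops seen [H2,H2] ; pick H2
  Q 85.2.210.130: descend 0101010100000010110100101000 ; hops seen [H2,H2] ; pick H2
  del 85.2.0.0/16 (clear depth 16)
  Q 85.2.210.128: descend 0101010100000010110100101000 ; hops seen [H2] ; pick H2
  + 171.79.76.240/28 (H5) depth=28
  + 0.0.0.0/0 (H2) depth=0
  + 171.64.0.0/12 (H2) depth=12
  del 0.0.0.0/0 (clear depth 0)
  + 171.79.76.192/26 (H4) depth=26
  Q 22.101.152.235: descend 0 ; hops seen [∅] ; pick no-route
  del 171.79.76.240/28 (clear depth 28)
  + 171.79.76.128/25 (H1) depth=25
  Q 171.79.76.255: descend 1010101101001111010011001111 ; hops seen [H2,H1,H4] ; pick H4

== LOOKUPS ==
["H2","H2","H2","H2","no-route","H4"]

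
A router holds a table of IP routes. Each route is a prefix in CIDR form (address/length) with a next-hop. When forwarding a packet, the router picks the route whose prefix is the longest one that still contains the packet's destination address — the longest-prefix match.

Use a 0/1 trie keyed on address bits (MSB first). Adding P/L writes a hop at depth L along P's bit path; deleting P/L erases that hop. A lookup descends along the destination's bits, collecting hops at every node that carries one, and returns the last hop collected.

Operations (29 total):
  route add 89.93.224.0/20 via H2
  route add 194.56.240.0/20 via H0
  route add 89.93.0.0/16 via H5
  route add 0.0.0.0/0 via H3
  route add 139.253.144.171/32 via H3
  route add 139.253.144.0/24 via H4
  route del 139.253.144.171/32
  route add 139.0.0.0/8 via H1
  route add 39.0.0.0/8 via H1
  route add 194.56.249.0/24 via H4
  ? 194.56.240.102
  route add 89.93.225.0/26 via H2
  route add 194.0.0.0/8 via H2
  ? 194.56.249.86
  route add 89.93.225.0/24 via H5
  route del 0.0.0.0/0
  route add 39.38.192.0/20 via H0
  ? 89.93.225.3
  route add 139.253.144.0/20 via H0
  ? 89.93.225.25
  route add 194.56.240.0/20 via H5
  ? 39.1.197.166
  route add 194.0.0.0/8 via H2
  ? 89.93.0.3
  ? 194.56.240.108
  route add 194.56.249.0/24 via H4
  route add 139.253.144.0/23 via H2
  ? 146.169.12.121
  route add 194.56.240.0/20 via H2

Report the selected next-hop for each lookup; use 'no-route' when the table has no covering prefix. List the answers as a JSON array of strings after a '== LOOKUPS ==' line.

Trace:
  + 89.93.224.0/20 (H2) depth=20
  + 194.56.240.0/20 (H0) depth=20
  + 89.93.0.0/16 (H5) depth=16
  + 0.0.0.0/0 (H3) depth=0
  + 139.253.144.171/32 (H3) depth=32
  + 139.253.144.0/24 (H4) depth=24
  - 139.253.144.171/32 clear@32
  + 139.0.0.0/8 (H1) depth=8
  + 39.0.0.0/8 (H1) depth=8
  + 194.56.249.0/24 (H4) depth=24
  lookup 194.56.240.102: bits 11000010001110001111 walk d0:H3→d1:-→d2:-→d3:-→d4:-→d5:-→d6:-→d7:-→d8:-→d9:-→d10:-→d11:-→d12:-→d13:-→d14:-→d15:-→d16:-→d17:-→d18:-→d19:-→d20:H0 -> H0
  + 89.93.225.0/26 (H2) depth=26
  + 194.0.0.0/8 (H2) depth=8
  lookup 194.56.249.86: bits 110000100011100011111001 walk d0:H3→d1:-→d2:-→d3:-→d4:-→d5:-→d6:-→d7:-→d8:H2→d9:-→d10:-→d11:-→d12:-→d13:-→d14:-→d15:-→d16:-→d17:-→d18:-→d19:-→d20:H0→d21:-→d22:-→d23:-→d24:H4 -> H4
  + 89.93.225.0/24 (H5) depth=24
  - 0.0.0.0/0 clear@0
  + 39.38.192.0/20 (H0) depth=20
  lookup 89.93.225.3: bits 01011001010111011110000100 walk d0:-→d1:-→d2:-→d3:-→d4:-→d5:-→d6:-→d7:-→d8:-→d9:-→d10:-→d11:-→d12:-→d13:-→d14:-→d15:-→d16:H5→d17:-→d18:-→d19:-→d20:H2→d21:-→d22:-→d23:-→d24:H5→d25:-→d26:H2 -> H2
  + 139.253.144.0/20 (H0) depth=20
  lookup 89.93.225.25: bits 01011001010111011110000100 walk d0:-→d1:-→d2:-→d3:-→d4:-→d5:-→d6:-→d7:-→d8:-→d9:-→d10:-→d11:-→d12:-→d13:-→d14:-→d15:-→d16:H5→d17:-→d18:-→d19:-→d20:H2→d21:-→d22:-→d23:-→d24:H5→d25:-→d26:H2 -> H2
  + 194.56.240.0/20 (H5) depth=20
  lookup 39.1.197.166: bits 0010011100 walk d0:-→d1:-→d2:-→d3:-→d4:-→d5:-→d6:-→d7:-→d8:H1→d9:-→d10:- -> H1
  + 194.0.0.0/8 (H2) depth=8
  lookup 89.93.0.3: bits 0101100101011101 walk d0:-→d1:-→d2:-→d3:-→d4:-→d5:-→d6:-→d7:-→d8:-→d9:-→d10:-→d11:-→d12:-→d13:-→d14:-→d15:-→d16:H5 -> H5
  lookup 194.56.240.108: bits 11000010001110001111 walk d0:-→d1:-→d2:-→d3:-→d4:-→d5:-→d6:-→d7:-→d8:H2→d9:-→d10:-→d11:-→d12:-→d13:-→d14:-→d15:-→d16:-→d17:-→d18:-→d19:-→d20:H5 -> H5
  + 194.56.249.0/24 (H4) depth=24
  + 139.253.144.0/23 (H2) depth=23
  lookup 146.169.12.121: bits 100 walk d0:-→d1:-→d2:-→d3:- -> no-route
  + 194.56.240.0/20 (H2) depth=20

== LOOKUPS ==
["H0","H4","H2","H2","H1","H5","H5","no-route"]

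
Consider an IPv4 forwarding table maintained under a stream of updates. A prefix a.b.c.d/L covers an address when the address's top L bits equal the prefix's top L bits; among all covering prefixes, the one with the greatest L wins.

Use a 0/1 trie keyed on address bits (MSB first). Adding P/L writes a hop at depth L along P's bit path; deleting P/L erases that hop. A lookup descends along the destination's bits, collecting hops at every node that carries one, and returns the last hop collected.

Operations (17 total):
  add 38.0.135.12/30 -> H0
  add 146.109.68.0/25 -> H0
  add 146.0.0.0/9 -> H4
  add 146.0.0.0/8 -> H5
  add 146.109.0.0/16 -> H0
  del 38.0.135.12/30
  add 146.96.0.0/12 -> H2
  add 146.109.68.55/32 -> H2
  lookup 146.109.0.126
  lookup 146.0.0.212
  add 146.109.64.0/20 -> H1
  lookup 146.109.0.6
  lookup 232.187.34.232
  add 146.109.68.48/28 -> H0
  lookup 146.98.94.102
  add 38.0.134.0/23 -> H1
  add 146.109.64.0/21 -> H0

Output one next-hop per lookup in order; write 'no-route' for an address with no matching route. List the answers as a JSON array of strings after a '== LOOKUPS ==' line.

Trace:
  + 38.0.135.12/30 (H0) depth=30
  + 146.109.68.0/25 (H0) depth=25
  + 146.0.0.0/9 (H4) depth=9
  + 146.0.0.0/8 (H5) depth=8
  + 146.109.0.0/16 (H0) depth=16
  del 38.0.135.12/30 (clear depth 30)
  + 146.96.0.0/12 (H2) depth=12
  + 146.109.68.55/32 (H2) depth=32
  Q 146.109.0.126: descend 10010010011011010 ; hops seen [H5,H4,H2,H0] ; pick H0
  Q 146.0.0.212: descend 100100100 ; hops seen [H5,H4] ; pick H4
  + 146.109.64.0/20 (H1) depth=20
  Q 146.109.0.6: descend 10010010011011010 ; hops seen [H5,H4,H2,H0] ; pick H0
  Q 232.187.34.232: descend 1 ; hops seen [∅] ; pick no-route
  + 146.109.68.48/28 (H0) depth=28
  Q 146.98.94.102: descend 100100100110 ; hops seen [H5,H4,H2] ; pick H2
  + 38.0.134.0/23 (H1) depth=23
  + 146.109.64.0/21 (H0) depth=21

== LOOKUPS ==
["H0","H4","H0","no-route","H2"]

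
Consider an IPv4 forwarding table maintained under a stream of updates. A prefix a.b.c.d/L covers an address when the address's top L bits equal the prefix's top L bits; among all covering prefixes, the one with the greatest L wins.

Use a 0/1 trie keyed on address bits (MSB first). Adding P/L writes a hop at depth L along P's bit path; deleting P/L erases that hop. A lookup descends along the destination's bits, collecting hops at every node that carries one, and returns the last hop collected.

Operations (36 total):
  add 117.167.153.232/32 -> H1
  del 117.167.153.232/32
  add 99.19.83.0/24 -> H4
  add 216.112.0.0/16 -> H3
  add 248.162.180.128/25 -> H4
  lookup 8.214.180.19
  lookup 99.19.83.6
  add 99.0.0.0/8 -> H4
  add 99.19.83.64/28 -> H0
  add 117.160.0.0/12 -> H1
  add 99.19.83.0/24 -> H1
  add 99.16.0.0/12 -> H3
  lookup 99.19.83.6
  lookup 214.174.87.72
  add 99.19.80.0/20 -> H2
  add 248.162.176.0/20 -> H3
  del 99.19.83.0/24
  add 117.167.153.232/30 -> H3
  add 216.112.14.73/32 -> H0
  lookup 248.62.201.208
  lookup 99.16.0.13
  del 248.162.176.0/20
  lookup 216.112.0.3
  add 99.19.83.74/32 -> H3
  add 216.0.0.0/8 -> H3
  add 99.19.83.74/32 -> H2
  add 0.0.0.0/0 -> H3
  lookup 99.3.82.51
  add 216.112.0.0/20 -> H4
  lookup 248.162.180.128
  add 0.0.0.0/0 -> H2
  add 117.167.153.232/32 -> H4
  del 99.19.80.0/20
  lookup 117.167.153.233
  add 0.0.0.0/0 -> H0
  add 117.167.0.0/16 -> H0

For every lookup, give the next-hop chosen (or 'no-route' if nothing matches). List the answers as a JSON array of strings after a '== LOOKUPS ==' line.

Process each operation:
  + 117.167.153.232/32 (H1) depth=32
  del 117.167.153.232/32 (clear depth 32)
  + 99.19.83.0/24 (H4) depth=24
  + 216.112.0.0/16 (H3) depth=16
  + 248.162.180.128/25 (H4) depth=25
  ? 8.214.180.19  path d0:-→d1:-  best=no-route
  ? 99.19.83.6  path d0:-→d1:-→d2:-→d3:-→d4:-→d5:-→d6:-→d7:-→d8:-→d9:-→d10:-→d11:-→d12:-→d13:-→d14:-→d15:-→d16:-→d17:-→d18:-→d19:-→d20:-→d21:-→d22:-→d23:-→d24:H4  best=H4
  + 99.0.0.0/8 (H4) depth=8
  + 99.19.83.64/28 (H0) depth=28
  + 117.160.0.0/12 (H1) depth=12
  + 99.19.83.0/24 (H1) depth=24
  + 99.16.0.0/12 (H3) depth=12
  ? 99.19.83.6  path d0:-→d1:-→d2:-→d3:-→d4:-→d5:-→d6:-→d7:-→d8:H4→d9:-→d10:-→d11:-→d12:H3→d13:-→d14:-→d15:-→d16:-→d17:-→d18:-→d19:-→d20:-→d21:-→d22:-→d23:-→d24:H1→d25:-  best=H1
  ? 214.174.87.72  path d0:-→d1:-→d2:-→d3:-→d4:-  best=no-route
  + 99.19.80.0/20 (H2) depth=20
  + 248.162.176.0/20 (H3) depth=20
  del 99.19.83.0/24 (clear depth 24)
  + 117.167.153.232/30 (H3) depth=30
  + 216.112.14.73/32 (H0) depth=32
  ? 248.62.201.208  path d0:-→d1:-→d2:-→d3:-→d4:-→d5:-→d6:-→d7:-→d8:-  best=no-route
  ? 99.16.0.13  path d0:-→d1:-→d2:-→d3:-→d4:-→d5:-→d6:-→d7:-→d8:H4→d9:-→d10:-→d11:-→d12:H3→d13:-→d14:-  best=H3
  del 248.162.176.0/20 (clear depth 20)
  ? 216.112.0.3  path d0:-→d1:-→d2:-→d3:-→d4:-→d5:-→d6:-→d7:-→d8:-→d9:-→d10:-→d11:-→d12:-→d13:-→d14:-→d15:-→d16:H3→d17:-→d18:-→d19:-→d20:-  best=H3
  + 99.19.83.74/32 (H3) depth=32
  + 216.0.0.0/8 (H3) depth=8
  + 99.19.83.74/32 (H2) depth=32
  + 0.0.0.0/0 (H3) depth=0
  ? 99.3.82.51  path d0:H3→d1:-→d2:-→d3:-→d4:-→d5:-→d6:-→d7:-→d8:H4→d9:-→d10:-→d11:-  best=H4
  + 216.112.0.0/20 (H4) depth=20
  ? 248.162.180.128  path d0:H3→d1:-→d2:-→d3:-→d4:-→d5:-→d6:-→d7:-→d8:-→d9:-→d10:-→d11:-→d12:-→d13:-→d14:-→d15:-→d16:-→d17:-→d18:-→d19:-→d20:-→d21:-→d22:-→d23:-→d24:-→d25:H4  best=H4
  + 0.0.0.0/0 (H2) depth=0
  + 117.167.153.232/32 (H4) depth=32
  del 99.19.80.0/20 (clear depth 20)
  ? 117.167.153.233  path d0:H2→d1:-→d2:-→d3:-→d4:-→d5:-→d6:-→d7:-→d8:-→d9:-→d10:-→d11:-→d12:H1→d13:-→d14:-→d15:-→d16:-→d17:-→d18:-→d19:-→d20:-→d21:-→d22:-→d23:-→d24:-→d25:-→d26:-→d27:-→d28:-→d29:-→d30:H3→d31:-  best=H3
  + 0.0.0.0/0 (H0) depth=0
  + 117.167.0.0/16 (H0) depth=16

== LOOKUPS ==
["no-route","H4","H1","no-route","no-route","H3","H3","H4","H4","H3"]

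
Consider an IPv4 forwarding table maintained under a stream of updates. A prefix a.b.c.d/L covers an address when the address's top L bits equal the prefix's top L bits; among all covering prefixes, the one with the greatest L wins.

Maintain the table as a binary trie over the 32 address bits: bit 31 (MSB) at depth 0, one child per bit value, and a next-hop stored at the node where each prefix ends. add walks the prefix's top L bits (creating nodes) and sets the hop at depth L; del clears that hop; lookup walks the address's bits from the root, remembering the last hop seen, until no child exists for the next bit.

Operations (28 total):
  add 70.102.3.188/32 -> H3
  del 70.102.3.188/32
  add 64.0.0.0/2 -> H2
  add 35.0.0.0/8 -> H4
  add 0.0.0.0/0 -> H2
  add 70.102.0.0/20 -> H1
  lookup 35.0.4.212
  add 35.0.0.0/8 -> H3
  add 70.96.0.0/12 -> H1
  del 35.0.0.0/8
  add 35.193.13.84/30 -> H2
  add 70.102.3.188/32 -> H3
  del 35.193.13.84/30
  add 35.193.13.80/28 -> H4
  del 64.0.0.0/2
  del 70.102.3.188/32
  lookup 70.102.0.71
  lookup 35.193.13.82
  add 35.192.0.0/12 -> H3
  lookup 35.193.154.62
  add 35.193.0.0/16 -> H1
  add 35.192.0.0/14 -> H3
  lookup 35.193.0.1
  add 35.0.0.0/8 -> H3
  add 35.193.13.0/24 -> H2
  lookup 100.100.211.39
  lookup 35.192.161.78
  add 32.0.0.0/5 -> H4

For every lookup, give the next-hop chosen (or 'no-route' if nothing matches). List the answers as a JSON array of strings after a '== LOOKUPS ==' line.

Trace:
  + 70.102.3.188/32 (H3) depth=32
  del 70.102.3.188/32 (clear depth 32)
  + 64.0.0.0/2 (H2) depth=2
  + 35.0.0.0/8 (H4) depth=8
  + 0.0.0.0/0 (H2) depth=0
  + 70.102.0.0/20 (H1) depth=20
  lookup 35.0.4.212: bits 00100011 walk d0:H2→d1:-→d2:-→d3:-→d4:-→d5:-→d6:-→d7:-→d8:H4 -> H4
  + 35.0.0.0/8 (H3) depth=8
  + 70.96.0.0/12 (H1) depth=12
  del 35.0.0.0/8 (clear depth 8)
  + 35.193.13.84/30 (H2) depth=30
  + 70.102.3.188/32 (H3) depth=32
  del 35.193.13.84/30 (clear depth 30)
  + 35.193.13.80/28 (H4) depth=28
  del 64.0.0.0/2 (clear depth 2)
  del 70.102.3.188/32 (clear depth 32)
  lookup 70.102.0.71: bits 0100011001100110000000 walk d0:H2→d1:-→d2:-→d3:-→d4:-→d5:-→d6:-→d7:-→d8:-→d9:-→d10:-→d11:-→d12:H1→d13:-→d14:-→d15:-→d16:-→d17:-→d18:-→d19:-→d20:H1→d21:-→d22:- -> H1
  lookup 35.193.13.82: bits 00100011110000010000110101010 walk d0:H2→d1:-→d2:-→d3:-→d4:-→d5:-→d6:-→d7:-→d8:-→d9:-→d10:-→d11:-→d12:-→d13:-→d14:-→d15:-→d16:-→d17:-→d18:-→d19:-→d20:-→d21:-→d22:-→d23:-→d24:-→d25:-→d26:-→d27:-→d28:H4→d29:- -> H4
  + 35.192.0.0/12 (H3) depth=12
  lookup 35.193.154.62: bits 0010001111000001 walk d0:H2→d1:-→d2:-→d3:-→d4:-→d5:-→d6:-→d7:-→d8:-→d9:-→d10:-→d11:-→d12:H3→d13:-→d14:-→d15:-→d16:- -> H3
  + 35.193.0.0/16 (H1) depth=16
  + 35.192.0.0/14 (H3) depth=14
  lookup 35.193.0.1: bits 00100011110000010000 walk d0:H2→d1:-→d2:-→d3:-→d4:-→d5:-→d6:-→d7:-→d8:-→d9:-→d10:-→d11:-→d12:H3→d13:-→d14:H3→d15:-→d16:H1→d17:-→d18:-→d19:-→d20:- -> H1
  + 35.0.0.0/8 (H3) depth=8
  + 35.193.13.0/24 (H2) depth=24
  lookup 100.100.211.39: bits 01 walk d0:H2→d1:-→d2:- -> H2
  lookup 35.192.161.78: bits 001000111100000 walk d0:H2→d1:-→d2:-→d3:-→d4:-→d5:-→d6:-→d7:-→d8:H3→d9:-→d10:-→d11:-→d12:H3→d13:-→d14:H3→d15:- -> H3
  + 32.0.0.0/5 (H4) depth=5

== LOOKUPS ==
["H4","H1","H4","H3","H1","H2","H3"]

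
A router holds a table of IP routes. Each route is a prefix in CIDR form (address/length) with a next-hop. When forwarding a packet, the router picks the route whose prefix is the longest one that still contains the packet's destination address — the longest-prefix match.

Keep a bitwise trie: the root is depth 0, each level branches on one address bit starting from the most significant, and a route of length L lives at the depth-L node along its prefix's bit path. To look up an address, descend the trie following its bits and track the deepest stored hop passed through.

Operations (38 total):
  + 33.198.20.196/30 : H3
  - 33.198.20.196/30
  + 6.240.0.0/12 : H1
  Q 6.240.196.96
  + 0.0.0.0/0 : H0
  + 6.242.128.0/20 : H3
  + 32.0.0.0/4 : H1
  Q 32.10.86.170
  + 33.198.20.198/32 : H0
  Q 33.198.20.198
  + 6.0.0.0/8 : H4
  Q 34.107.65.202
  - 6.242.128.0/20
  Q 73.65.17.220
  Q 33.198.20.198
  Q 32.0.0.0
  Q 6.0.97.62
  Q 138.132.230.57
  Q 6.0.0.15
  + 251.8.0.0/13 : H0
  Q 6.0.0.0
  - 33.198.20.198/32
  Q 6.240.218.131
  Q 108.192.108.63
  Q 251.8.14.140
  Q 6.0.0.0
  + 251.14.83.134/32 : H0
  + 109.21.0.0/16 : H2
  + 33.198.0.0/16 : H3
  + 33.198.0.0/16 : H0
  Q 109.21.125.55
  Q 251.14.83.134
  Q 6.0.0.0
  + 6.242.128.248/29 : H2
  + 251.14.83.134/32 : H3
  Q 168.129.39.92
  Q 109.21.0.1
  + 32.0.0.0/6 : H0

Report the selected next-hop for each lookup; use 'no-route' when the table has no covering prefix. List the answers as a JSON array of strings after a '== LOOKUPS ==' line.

Process each operation:
  + 33.198.20.196/30 (H3) depth=30
  - 33.198.20.196/30 clear@30
  + 6.240.0.0/12 (H1) depth=12
  lookup 6.240.196.96: bits 000001101111 walk d0:-→d1:-→d2:-→d3:-→d4:-→d5:-→d6:-→d7:-→d8:-→d9:-→d10:-→d11:-→d12:H1 -> H1
  + 0.0.0.0/0 (H0) depth=0
  + 6.242.128.0/20 (H3) depth=20
  + 32.0.0.0/4 (H1) depth=4
  lookup 32.10.86.170: bits 0010000 walk d0:H0→d1:-→d2:-→d3:-→d4:H1→d5:-→d6:-→d7:- -> H1
  + 33.198.20.198/32 (H0) depth=32
  lookup 33.198.20.198: bits 00100001110001100001010011000110 walk d0:H0→d1:-→d2:-→d3:-→d4:H1→d5:-→d6:-→d7:-→d8:-→d9:-→d10:-→d11:-→d12:-→d13:-→d14:-→d15:-→d16:-→d17:-→d18:-→d19:-→d20:-→d21:-→d22:-→d23:-→d24:-→d25:-→d26:-→d27:-→d28:-→d29:-→d30:-→d31:-→d32:H0 -> H0
  + 6.0.0.0/8 (H4) depth=8
  lookup 34.107.65.202: bits 001000 walk d0:H0→d1:-→d2:-→d3:-→d4:H1→d5:-→d6:- -> H1
  - 6.242.128.0/20 clear@20
  lookup 73.65.17.220: bits 0 walk d0:H0→d1:- -> H0
  lookup 33.198.20.198: bits 00100001110001100001010011000110 walk d0:H0→d1:-→d2:-→d3:-→d4:H1→d5:-→d6:-→d7:-→d8:-→d9:-→d10:-→d11:-→d12:-→d13:-→d14:-→d15:-→d16:-→d17:-→d18:-→d19:-→d20:-→d21:-→d22:-→d23:-→d24:-→d25:-→d26:-→d27:-→d28:-→d29:-→d30:-→d31:-→d32:H0 -> H0
  lookup 32.0.0.0: bits 0010000 walk d0:H0→d1:-→d2:-→d3:-→d4:H1→d5:-→d6:-→d7:- -> H1
  lookup 6.0.97.62: bits 00000110 walk d0:H0→d1:-→d2:-→d3:-→d4:-→d5:-→d6:-→d7:-→d8:H4 -> H4
  lookup 138.132.230.57: bits ε walk d0:H0 -> H0
  lookup 6.0.0.15: bits 00000110 walk d0:H0→d1:-→d2:-→d3:-→d4:-→d5:-→d6:-→d7:-→d8:H4 -> H4
  + 251.8.0.0/13 (H0) depth=13
  lookup 6.0.0.0: bits 00000110 walk d0:H0→d1:-→d2:-→d3:-→d4:-→d5:-→d6:-→d7:-→d8:H4 -> H4
  - 33.198.20.198/32 clear@32
  lookup 6.240.218.131: bits 00000110111100 walk d0:H0→d1:-→d2:-→d3:-→d4:-→d5:-→d6:-→d7:-→d8:H4→d9:-→d10:-→d11:-→d12:H1→d13:-→d14:- -> H1
  lookup 108.192.108.63: bits 0 walk d0:H0→d1:- -> H0
  lookup 251.8.14.140: bits 1111101100001 walk d0:H0→d1:-→d2:-→d3:-→d4:-→d5:-→d6:-→d7:-→d8:-→d9:-→d10:-→d11:-→d12:-→d13:H0 -> H0
  lookup 6.0.0.0: bits 00000110 walk d0:H0→d1:-→d2:-→d3:-→d4:-→d5:-→d6:-→d7:-→d8:H4 -> H4
  + 251.14.83.134/32 (H0) depth=32
  + 109.21.0.0/16 (H2) depth=16
  + 33.198.0.0/16 (H3) depth=16
  + 33.198.0.0/16 (H0) depth=16
  lookup 109.21.125.55: bits 0110110100010101 walk d0:H0→d1:-→d2:-→d3:-→d4:-→d5:-→d6:-→d7:-→d8:-→d9:-→d10:-→d11:-→d12:-→d13:-→d14:-→d15:-→d16:H2 -> H2
  lookup 251.14.83.134: bits 11111011000011100101001110000110 walk d0:H0→d1:-→d2:-→d3:-→d4:-→d5:-→d6:-→d7:-→d8:-→d9:-→d10:-→d11:-→d12:-→d13:H0→d14:-→d15:-→d16:-→d17:-→d18:-→d19:-→d20:-→d21:-→d22:-→d23:-→d24:-→d25:-→d26:-→d27:-→d28:-→d29:-→d30:-→d31:-→d32:H0 -> H0
  lookup 6.0.0.0: bits 00000110 walk d0:H0→d1:-→d2:-→d3:-→d4:-→d5:-→d6:-→d7:-→d8:H4 -> H4
  + 6.242.128.248/29 (H2) depth=29
  + 251.14.83.134/32 (H3) depth=32
  lookup 168.129.39.92: bits 1 walk d0:H0→d1:- -> H0
  lookup 109.21.0.1: bits 0110110100010101 walk d0:H0→d1:-→d2:-→d3:-→d4:-→d5:-→d6:-→d7:-→d8:-→d9:-→d10:-→d11:-→d12:-→d13:-→d14:-→d15:-→d16:H2 -> H2
  + 32.0.0.0/6 (H0) depth=6

== LOOKUPS ==
["H1","H1","H0","H1","H0","H0","H1","H4","H0","H4","H4","H1","H0","H0","H4","H2","H0","H4","H0","H2"]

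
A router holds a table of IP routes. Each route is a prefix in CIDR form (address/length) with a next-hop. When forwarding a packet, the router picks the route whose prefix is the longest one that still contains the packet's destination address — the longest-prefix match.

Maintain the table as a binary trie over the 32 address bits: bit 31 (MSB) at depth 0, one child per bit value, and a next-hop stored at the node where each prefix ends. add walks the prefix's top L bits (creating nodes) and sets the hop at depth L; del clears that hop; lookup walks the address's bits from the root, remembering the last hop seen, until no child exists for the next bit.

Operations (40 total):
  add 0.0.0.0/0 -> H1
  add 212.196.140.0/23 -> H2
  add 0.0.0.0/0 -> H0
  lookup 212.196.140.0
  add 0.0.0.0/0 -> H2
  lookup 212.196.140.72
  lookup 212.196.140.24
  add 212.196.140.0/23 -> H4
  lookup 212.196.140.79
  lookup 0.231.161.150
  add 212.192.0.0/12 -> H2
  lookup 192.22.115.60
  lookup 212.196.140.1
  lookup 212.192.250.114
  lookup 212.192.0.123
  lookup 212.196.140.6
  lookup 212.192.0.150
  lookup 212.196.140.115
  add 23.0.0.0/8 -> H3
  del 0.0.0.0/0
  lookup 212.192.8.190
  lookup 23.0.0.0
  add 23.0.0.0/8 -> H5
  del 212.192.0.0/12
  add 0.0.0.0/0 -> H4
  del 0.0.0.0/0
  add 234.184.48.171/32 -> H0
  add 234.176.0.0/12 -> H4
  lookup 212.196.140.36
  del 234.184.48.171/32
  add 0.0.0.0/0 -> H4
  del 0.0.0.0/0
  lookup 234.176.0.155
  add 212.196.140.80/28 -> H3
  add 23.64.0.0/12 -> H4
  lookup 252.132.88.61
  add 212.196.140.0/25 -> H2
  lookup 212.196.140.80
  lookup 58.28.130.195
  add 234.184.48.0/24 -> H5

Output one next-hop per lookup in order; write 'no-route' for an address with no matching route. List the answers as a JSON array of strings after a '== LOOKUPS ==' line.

Process each operation:
  + 0.0.0.0/0 (H1) depth=0
  + 212.196.140.0/23 (H2) depth=23
  + 0.0.0.0/0 (H0) depth=0
  Q 212.196.140.0: descend 11010100110001001000110 ; hops seen [H0,H2] ; pick H2
  + 0.0.0.0/0 (H2) depth=0
  Q 212.196.140.72: descend 11010100110001001000110 ; hops seen [H2,H2] ; pick H2
  Q 212.196.140.24: descend 11010100110001001000110 ; hops seen [H2,H2] ; pick H2
  + 212.196.140.0/23 (H4) depth=23
  Q 212.196.140.79: descend 11010100110001001000110 ; hops seen [H2,H4] ; pick H4
  Q 0.231.161.150: descend ε ; hops seen [H2] ; pick H2
  + 212.192.0.0/12 (H2) depth=12
  Q 192.22.115.60: descend 110 ; hops seen [H2] ; pick H2
  Q 212.196.140.1: descend 11010100110001001000110 ; hops seen [H2,H2,H4] ; pick H4
  Q 212.192.250.114: descend 1101010011000 ; hops seen [H2,H2] ; pick H2
  Q 212.192.0.123: descend 1101010011000 ; hops seen [H2,H2] ; pick H2
  Q 212.196.140.6: descend 11010100110001001000110 ; hops seen [H2,H2,H4] ; pick H4
  Q 212.192.0.150: descend 1101010011000 ; hops seen [H2,H2] ; pick H2
  Q 212.196.140.115: descend 11010100110001001000110 ; hops seen [H2,H2,H4] ; pick H4
  + 23.0.0.0/8 (H3) depth=8
  del 0.0.0.0/0 (clear depth 0)
  Q 212.192.8.190: descend 1101010011000 ; hops seen [H2] ; pick H2
  Q 23.0.0.0: descend 00010111 ; hops seen [H3] ; pick H3
  + 23.0.0.0/8 (H5) depth=8
  del 212.192.0.0/12 (clear depth 12)
  + 0.0.0.0/0 (H4) depth=0
  del 0.0.0.0/0 (clear depth 0)
  + 234.184.48.171/32 (H0) depth=32
  + 234.176.0.0/12 (H4) depth=12
  Q 212.196.140.36: descend 11010100110001001000110 ; hops seen [H4] ; pick H4
  del 234.184.48.171/32 (clear depth 32)
  + 0.0.0.0/0 (H4) depth=0
  del 0.0.0.0/0 (clear depth 0)
  Q 234.176.0.155: descend 111010101011 ; hops seen [H4] ; pick H4
  + 212.196.140.80/28 (H3) depth=28
  + 23.64.0.0/12 (H4) depth=12
  Q 252.132.88.61: descend 111 ; hops seen [∅] ; pick no-route
  + 212.196.140.0/25 (H2) depth=25
  Q 212.196.140.80: descend 1101010011000100100011000101 ; hops seen [H4,H2,H3] ; pick H3
  Q 58.28.130.195: descend 00 ; hops seen [∅] ; pick no-route
  + 234.184.48.0/24 (H5) depth=24

== LOOKUPS ==
["H2","H2","H2","H4","H2","H2","H4","H2","H2","H4","H2","H4","H2","H3","H4","H4","no-route","H3","no-route"]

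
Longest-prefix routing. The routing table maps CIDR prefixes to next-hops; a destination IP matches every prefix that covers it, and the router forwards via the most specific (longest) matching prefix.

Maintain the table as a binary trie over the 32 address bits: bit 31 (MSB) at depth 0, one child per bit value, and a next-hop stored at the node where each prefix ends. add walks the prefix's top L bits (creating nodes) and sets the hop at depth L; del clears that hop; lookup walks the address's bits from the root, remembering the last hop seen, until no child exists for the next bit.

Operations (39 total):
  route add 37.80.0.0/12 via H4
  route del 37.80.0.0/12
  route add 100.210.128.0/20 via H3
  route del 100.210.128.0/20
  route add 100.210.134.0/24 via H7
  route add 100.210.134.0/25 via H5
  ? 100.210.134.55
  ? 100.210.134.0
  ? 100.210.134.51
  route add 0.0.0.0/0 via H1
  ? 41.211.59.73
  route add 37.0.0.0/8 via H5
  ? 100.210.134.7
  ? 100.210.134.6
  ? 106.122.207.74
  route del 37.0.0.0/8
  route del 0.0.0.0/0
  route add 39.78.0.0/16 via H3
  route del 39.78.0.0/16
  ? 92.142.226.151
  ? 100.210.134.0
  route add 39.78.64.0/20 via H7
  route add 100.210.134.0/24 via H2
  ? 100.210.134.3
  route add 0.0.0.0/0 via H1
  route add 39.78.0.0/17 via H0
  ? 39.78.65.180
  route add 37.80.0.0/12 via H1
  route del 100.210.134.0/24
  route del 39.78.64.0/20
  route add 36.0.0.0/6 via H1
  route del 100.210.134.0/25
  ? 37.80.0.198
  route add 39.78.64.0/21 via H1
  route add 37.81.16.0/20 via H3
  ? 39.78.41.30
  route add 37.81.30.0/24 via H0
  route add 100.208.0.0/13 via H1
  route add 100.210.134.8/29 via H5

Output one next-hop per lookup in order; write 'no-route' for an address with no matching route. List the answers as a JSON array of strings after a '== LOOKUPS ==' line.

Process each operation:
  + 37.80.0.0/12 (H4) depth=12
  del 37.80.0.0/12 (clear depth 12)
  + 100.210.128.0/20 (H3) depth=20
  del 100.210.128.0/20 (clear depth 20)
  + 100.210.134.0/24 (H7) depth=24
  + 100.210.134.0/25 (H5) depth=25
  lookup 100.210.134.55: bits 0110010011010010100001100 walk d0:-→d1:-→d2:-→d3:-→d4:-→d5:-→d6:-→d7:-→d8:-→d9:-→d10:-→d11:-→d12:-→d13:-→d14:-→d15:-→d16:-→d17:-→d18:-→d19:-→d20:-→d21:-→d22:-→d23:-→d24:H7→d25:H5 -> H5
  lookup 100.210.134.0: bits 0110010011010010100001100 walk d0:-→d1:-→d2:-→d3:-→d4:-→d5:-→d6:-→d7:-→d8:-→d9:-→d10:-→d11:-→d12:-→d13:-→d14:-→d15:-→d16:-→d17:-→d18:-→d19:-→d20:-→d21:-→d22:-→d23:-→d24:H7→d25:H5 -> H5
  lookup 100.210.134.51: bits 0110010011010010100001100 walk d0:-→d1:-→d2:-→d3:-→d4:-→d5:-→d6:-→d7:-→d8:-→d9:-→d10:-→d11:-→d12:-→d13:-→d14:-→d15:-→d16:-→d17:-→d18:-→d19:-→d20:-→d21:-→d22:-→d23:-→d24:H7→d25:H5 -> H5
  + 0.0.0.0/0 (H1) depth=0
  lookup 41.211.59.73: bits 0010 walk d0:H1→d1:-→d2:-→d3:-→d4:- -> H1
  + 37.0.0.0/8 (H5) depth=8
  lookup 100.210.134.7: bits 0110010011010010100001100 walk d0:H1→d1:-→d2:-→d3:-→d4:-→d5:-→d6:-→d7:-→d8:-→d9:-→d10:-→d11:-→d12:-→d13:-→d14:-→d15:-→d16:-→d17:-→d18:-→d19:-→d20:-→d21:-→d22:-→d23:-→d24:H7→d25:H5 -> H5
  lookup 100.210.134.6: bits 0110010011010010100001100 walk d0:H1→d1:-→d2:-→d3:-→d4:-→d5:-→d6:-→d7:-→d8:-→d9:-→d10:-→d11:-→d12:-→d13:-→d14:-→d15:-→d16:-→d17:-→d18:-→d19:-→d20:-→d21:-→d22:-→d23:-→d24:H7→d25:H5 -> H5
  lookup 106.122.207.74: bits 0110 walk d0:H1→d1:-→d2:-→d3:-→d4:- -> H1
  del 37.0.0.0/8 (clear depth 8)
  del 0.0.0.0/0 (clear depth 0)
  + 39.78.0.0/16 (H3) depth=16
  del 39.78.0.0/16 (clear depth 16)
  lookup 92.142.226.151: bits 01 walk d0:-→d1:-→d2:- -> no-route
  lookup 100.210.134.0: bits 0110010011010010100001100 walk d0:-→d1:-→d2:-→d3:-→d4:-→d5:-→d6:-→d7:-→d8:-→d9:-→d10:-→d11:-→d12:-→d13:-→d14:-→d15:-→d16:-→d17:-→d18:-→d19:-→d20:-→d21:-→d22:-→d23:-→d24:H7→d25:H5 -> H5
  + 39.78.64.0/20 (H7) depth=20
  + 100.210.134.0/24 (H2) depth=24
  lookup 100.210.134.3: bits 0110010011010010100001100 walk d0:-→d1:-→d2:-→d3:-→d4:-→d5:-→d6:-→d7:-→d8:-→d9:-→d10:-→d11:-→d12:-→d13:-→d14:-→d15:-→d16:-→d17:-→d18:-→d19:-→d20:-→d21:-→d22:-→d23:-→d24:H2→d25:H5 -> H5
  + 0.0.0.0/0 (H1) depth=0
  + 39.78.0.0/17 (H0) depth=17
  lookup 39.78.65.180: bits 00100111010011100100 walk d0:H1→d1:-→d2:-→d3:-→d4:-→d5:-→d6:-→d7:-→d8:-→d9:-→d10:-→d11:-→d12:-→d13:-→d14:-→d15:-→d16:-→d17:H0→d18:-→d19:-→d20:H7 -> H7
  + 37.80.0.0/12 (H1) depth=12
  del 100.210.134.0/24 (clear depth 24)
  del 39.78.64.0/20 (clear depth 20)
  + 36.0.0.0/6 (H1) depth=6
  del 100.210.134.0/25 (clear depth 25)
  lookup 37.80.0.198: bits 001001010101 walk d0:H1→d1:-→d2:-→d3:-→d4:-→d5:-→d6:H1→d7:-→d8:-→d9:-→d10:-→d11:-→d12:H1 -> H1
  + 39.78.64.0/21 (H1) depth=21
  + 37.81.16.0/20 (H3) depth=20
  lookup 39.78.41.30: bits 00100111010011100 walk d0:H1→d1:-→d2:-→d3:-→d4:-→d5:-→d6:H1→d7:-→d8:-→d9:-→d10:-→d11:-→d12:-→d13:-→d14:-→d15:-→d16:-→d17:H0 -> H0
  + 37.81.30.0/24 (H0) depth=24
  + 100.208.0.0/13 (H1) depth=13
  + 100.210.134.8/29 (H5) depth=29

== LOOKUPS ==
["H5","H5","H5","H1","H5","H5","H1","no-route","H5","H5","H7","H1","H0"]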